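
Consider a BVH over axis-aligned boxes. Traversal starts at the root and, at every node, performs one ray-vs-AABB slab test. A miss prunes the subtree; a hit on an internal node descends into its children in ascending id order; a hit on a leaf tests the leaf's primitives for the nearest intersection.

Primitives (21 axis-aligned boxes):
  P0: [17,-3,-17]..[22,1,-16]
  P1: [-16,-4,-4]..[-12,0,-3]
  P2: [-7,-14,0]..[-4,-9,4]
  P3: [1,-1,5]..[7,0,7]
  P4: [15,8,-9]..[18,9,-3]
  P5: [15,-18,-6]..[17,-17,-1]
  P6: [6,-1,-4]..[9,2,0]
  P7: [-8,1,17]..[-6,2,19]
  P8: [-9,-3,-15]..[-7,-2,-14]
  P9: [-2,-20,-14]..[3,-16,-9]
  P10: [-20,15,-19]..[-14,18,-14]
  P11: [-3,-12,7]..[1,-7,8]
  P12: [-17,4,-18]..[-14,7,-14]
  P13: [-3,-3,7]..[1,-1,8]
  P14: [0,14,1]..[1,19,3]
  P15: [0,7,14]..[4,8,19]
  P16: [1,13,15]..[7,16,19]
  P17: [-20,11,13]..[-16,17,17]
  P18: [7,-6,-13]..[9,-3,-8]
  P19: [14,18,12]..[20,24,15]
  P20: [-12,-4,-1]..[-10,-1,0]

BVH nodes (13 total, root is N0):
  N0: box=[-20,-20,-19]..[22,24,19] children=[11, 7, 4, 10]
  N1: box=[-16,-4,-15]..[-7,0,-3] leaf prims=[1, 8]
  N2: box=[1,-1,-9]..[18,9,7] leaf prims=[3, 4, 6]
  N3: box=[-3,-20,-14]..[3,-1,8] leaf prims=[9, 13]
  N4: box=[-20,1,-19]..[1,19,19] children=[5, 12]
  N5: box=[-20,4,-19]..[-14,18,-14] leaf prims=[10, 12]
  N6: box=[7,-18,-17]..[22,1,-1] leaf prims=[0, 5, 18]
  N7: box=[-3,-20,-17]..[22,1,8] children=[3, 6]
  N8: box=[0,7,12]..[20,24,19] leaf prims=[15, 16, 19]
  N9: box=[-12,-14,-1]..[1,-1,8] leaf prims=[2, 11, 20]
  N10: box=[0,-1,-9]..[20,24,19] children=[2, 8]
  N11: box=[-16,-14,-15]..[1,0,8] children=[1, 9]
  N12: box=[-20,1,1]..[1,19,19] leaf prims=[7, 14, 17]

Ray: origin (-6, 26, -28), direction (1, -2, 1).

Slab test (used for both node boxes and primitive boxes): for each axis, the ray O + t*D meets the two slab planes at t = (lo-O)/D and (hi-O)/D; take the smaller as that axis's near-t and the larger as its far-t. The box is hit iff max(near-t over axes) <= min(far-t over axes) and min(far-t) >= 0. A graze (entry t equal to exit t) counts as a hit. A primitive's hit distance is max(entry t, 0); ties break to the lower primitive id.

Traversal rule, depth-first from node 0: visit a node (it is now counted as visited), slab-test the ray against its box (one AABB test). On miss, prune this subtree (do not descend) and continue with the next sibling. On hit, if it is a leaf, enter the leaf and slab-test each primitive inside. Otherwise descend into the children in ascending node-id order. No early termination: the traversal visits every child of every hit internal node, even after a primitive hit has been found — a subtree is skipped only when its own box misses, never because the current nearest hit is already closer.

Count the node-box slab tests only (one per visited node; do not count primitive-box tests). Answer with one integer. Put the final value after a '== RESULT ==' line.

Trace the traversal:
N0 x:[-14,28] y:[1,23] z:[9,47] -> hit [9,23], descend [4, 7, 10, 11]
  N4 x:[-14,7] y:[7/2,25/2] z:[9,47] -> miss, prune
  N7 x:[3,28] y:[25/2,23] z:[11,36] -> hit [25/2,23], descend [3, 6]
    N3 x:[3,9] y:[27/2,23] z:[14,36] -> miss, prune
    N6 x:[13,28] y:[25/2,22] z:[11,27] -> hit [13,22] leaf, test {P0(miss), P5@t=22, P18@t=15}
  N10 x:[6,26] y:[1,27/2] z:[19,47] -> miss, prune
  N11 x:[-10,7] y:[13,20] z:[13,36] -> miss, prune

Visited [0, 4, 7, 3, 6, 10, 11]. Tests: 7 box, 1 leaf. Nearest: P18.

== RESULT ==
7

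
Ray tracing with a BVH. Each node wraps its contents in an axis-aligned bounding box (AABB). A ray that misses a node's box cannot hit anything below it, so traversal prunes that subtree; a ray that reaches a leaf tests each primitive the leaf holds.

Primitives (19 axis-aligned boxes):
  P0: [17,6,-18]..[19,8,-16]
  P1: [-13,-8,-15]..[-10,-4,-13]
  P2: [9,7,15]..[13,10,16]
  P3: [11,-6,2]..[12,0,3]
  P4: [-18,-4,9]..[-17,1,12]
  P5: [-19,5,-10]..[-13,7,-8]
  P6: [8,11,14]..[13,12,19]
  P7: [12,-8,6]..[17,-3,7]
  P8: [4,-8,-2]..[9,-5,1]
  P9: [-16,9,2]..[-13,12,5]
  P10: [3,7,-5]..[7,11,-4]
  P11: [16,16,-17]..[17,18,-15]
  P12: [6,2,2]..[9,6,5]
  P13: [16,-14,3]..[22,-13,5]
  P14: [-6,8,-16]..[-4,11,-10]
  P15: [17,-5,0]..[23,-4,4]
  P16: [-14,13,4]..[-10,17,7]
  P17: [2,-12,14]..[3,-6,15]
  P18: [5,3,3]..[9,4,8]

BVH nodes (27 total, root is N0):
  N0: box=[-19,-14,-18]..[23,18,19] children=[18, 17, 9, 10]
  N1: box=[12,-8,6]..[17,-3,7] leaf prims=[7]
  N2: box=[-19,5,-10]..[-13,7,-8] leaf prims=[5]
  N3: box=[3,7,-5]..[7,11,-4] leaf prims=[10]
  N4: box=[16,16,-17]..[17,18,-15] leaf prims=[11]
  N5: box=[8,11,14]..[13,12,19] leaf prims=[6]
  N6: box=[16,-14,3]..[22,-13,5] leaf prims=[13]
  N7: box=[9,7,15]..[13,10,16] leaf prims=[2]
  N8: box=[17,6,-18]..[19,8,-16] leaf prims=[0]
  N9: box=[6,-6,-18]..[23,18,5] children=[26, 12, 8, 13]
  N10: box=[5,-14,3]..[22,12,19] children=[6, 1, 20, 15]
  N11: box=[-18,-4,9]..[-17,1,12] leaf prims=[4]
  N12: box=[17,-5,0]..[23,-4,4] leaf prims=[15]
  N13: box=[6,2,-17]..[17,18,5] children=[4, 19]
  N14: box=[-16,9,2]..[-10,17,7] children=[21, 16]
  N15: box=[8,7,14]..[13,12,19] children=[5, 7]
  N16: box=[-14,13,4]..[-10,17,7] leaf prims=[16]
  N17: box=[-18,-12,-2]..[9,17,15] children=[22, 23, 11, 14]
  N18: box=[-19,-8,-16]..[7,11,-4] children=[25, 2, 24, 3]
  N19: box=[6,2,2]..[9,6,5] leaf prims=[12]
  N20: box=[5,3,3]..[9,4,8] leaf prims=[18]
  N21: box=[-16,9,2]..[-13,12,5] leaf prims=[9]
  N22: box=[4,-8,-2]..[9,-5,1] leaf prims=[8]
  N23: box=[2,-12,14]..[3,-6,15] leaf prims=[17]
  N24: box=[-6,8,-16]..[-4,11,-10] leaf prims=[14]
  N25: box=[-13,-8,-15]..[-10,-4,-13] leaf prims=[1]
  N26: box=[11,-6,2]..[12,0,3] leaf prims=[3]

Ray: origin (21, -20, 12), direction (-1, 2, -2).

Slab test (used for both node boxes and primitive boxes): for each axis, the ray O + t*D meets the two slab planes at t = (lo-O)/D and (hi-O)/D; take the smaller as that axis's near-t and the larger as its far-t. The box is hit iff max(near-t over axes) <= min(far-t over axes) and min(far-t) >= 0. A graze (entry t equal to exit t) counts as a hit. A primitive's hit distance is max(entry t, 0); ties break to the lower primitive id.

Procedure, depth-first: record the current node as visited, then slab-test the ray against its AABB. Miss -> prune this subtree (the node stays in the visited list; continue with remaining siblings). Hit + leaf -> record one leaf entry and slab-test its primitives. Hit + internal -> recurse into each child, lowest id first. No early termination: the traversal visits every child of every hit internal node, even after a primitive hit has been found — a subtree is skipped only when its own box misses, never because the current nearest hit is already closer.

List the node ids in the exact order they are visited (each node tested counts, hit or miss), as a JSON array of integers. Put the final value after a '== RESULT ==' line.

Traverse from the root:
N0 x:[-2,40] y:[3,19] z:[-7/2,15] -> hit [3,15], descend [9, 10, 17, 18]
  N9 x:[-2,15] y:[7,19] z:[7/2,15] -> hit [7,15], descend [8, 12, 13, 26]
    N8 x:[2,4] y:[13,14] z:[14,15] -> miss, prune
    N12 x:[-2,4] y:[15/2,8] z:[4,6] -> miss, prune
    N13 x:[4,15] y:[11,19] z:[7/2,29/2] -> hit [11,29/2], descend [4, 19]
      N4 x:[4,5] y:[18,19] z:[27/2,29/2] -> miss, prune
      N19 x:[12,15] y:[11,13] z:[7/2,5] -> miss, prune
    N26 x:[9,10] y:[7,10] z:[9/2,5] -> miss, prune
  N10 x:[-1,16] y:[3,16] z:[-7/2,9/2] -> hit [3,9/2], descend [1, 6, 15, 20]
    N1 x:[4,9] y:[6,17/2] z:[5/2,3] -> miss, prune
    N6 x:[-1,5] y:[3,7/2] z:[7/2,9/2] -> hit [7/2,7/2] leaf, test {P13@t=7/2}
    N15 x:[8,13] y:[27/2,16] z:[-7/2,-1] -> miss, prune
    N20 x:[12,16] y:[23/2,12] z:[2,9/2] -> miss, prune
  N17 x:[12,39] y:[4,37/2] z:[-3/2,7] -> miss, prune
  N18 x:[14,40] y:[6,31/2] z:[8,14] -> hit [14,14], descend [2, 3, 24, 25]
    N2 x:[34,40] y:[25/2,27/2] z:[10,11] -> miss, prune
    N3 x:[14,18] y:[27/2,31/2] z:[8,17/2] -> miss, prune
    N24 x:[25,27] y:[14,31/2] z:[11,14] -> miss, prune
    N25 x:[31,34] y:[6,8] z:[25/2,27/2] -> miss, prune

Visited [0, 9, 8, 12, 13, 4, 19, 26, 10, 1, 6, 15, 20, 17, 18, 2, 3, 24, 25]. Tests: 19 box, 1 leaf. Nearest: P13.

== RESULT ==
[0, 9, 8, 12, 13, 4, 19, 26, 10, 1, 6, 15, 20, 17, 18, 2, 3, 24, 25]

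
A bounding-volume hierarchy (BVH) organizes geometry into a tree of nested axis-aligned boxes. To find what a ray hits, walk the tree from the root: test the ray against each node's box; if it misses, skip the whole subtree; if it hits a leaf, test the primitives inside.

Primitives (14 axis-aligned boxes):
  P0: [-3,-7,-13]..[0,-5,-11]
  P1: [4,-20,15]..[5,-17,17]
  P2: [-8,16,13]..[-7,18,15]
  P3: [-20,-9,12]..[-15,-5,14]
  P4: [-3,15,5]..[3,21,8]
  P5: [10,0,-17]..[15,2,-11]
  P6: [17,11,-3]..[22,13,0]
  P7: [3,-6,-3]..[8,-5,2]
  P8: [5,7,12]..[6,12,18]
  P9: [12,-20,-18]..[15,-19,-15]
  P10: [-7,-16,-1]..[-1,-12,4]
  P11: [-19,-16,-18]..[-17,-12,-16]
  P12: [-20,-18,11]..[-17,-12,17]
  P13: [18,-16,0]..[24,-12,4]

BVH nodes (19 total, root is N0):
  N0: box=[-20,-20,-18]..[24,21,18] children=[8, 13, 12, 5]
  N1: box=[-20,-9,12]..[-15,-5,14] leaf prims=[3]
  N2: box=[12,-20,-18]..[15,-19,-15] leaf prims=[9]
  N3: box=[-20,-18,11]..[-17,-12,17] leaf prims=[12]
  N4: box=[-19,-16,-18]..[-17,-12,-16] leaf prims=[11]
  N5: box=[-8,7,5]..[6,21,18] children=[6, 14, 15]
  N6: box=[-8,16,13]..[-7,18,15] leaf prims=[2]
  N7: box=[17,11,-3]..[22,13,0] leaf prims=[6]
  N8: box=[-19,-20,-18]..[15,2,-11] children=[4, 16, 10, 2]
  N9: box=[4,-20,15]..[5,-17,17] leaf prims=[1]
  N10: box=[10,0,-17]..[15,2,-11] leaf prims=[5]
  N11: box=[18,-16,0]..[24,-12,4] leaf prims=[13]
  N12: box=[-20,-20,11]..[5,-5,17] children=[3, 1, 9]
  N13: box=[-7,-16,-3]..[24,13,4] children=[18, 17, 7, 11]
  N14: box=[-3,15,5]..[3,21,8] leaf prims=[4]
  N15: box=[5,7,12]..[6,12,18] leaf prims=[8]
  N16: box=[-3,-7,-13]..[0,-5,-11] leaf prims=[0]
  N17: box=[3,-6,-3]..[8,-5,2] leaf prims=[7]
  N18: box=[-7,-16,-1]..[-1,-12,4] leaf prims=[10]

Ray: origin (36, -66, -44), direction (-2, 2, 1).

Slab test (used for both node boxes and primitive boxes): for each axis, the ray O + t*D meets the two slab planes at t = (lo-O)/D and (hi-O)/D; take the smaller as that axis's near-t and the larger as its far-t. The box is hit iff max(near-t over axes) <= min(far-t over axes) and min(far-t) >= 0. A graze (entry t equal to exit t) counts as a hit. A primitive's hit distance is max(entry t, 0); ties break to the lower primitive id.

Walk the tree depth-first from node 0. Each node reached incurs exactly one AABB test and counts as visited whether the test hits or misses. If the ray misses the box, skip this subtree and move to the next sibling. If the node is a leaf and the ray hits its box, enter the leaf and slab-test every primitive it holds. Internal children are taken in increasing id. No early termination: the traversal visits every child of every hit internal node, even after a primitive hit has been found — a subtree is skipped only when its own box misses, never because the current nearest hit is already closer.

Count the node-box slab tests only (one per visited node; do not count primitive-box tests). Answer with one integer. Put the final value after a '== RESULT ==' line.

Traverse from the root:
N0 x:[6,28] y:[23,87/2] z:[26,62] -> hit [26,28], descend [5, 8, 12, 13]
  N5 x:[15,22] y:[73/2,87/2] z:[49,62] -> miss, prune
  N8 x:[21/2,55/2] y:[23,34] z:[26,33] -> hit [26,55/2], descend [2, 4, 10, 16]
    N2 x:[21/2,12] y:[23,47/2] z:[26,29] -> miss, prune
    N4 x:[53/2,55/2] y:[25,27] z:[26,28] -> hit [53/2,27] leaf, test {P11@t=53/2}
    N10 x:[21/2,13] y:[33,34] z:[27,33] -> miss, prune
    N16 x:[18,39/2] y:[59/2,61/2] z:[31,33] -> miss, prune
  N12 x:[31/2,28] y:[23,61/2] z:[55,61] -> miss, prune
  N13 x:[6,43/2] y:[25,79/2] z:[41,48] -> miss, prune

Summary -> nodes [0, 5, 8, 2, 4, 10, 16, 12, 13]; box-tests=9; leaf-entries=1; first=P11

== RESULT ==
9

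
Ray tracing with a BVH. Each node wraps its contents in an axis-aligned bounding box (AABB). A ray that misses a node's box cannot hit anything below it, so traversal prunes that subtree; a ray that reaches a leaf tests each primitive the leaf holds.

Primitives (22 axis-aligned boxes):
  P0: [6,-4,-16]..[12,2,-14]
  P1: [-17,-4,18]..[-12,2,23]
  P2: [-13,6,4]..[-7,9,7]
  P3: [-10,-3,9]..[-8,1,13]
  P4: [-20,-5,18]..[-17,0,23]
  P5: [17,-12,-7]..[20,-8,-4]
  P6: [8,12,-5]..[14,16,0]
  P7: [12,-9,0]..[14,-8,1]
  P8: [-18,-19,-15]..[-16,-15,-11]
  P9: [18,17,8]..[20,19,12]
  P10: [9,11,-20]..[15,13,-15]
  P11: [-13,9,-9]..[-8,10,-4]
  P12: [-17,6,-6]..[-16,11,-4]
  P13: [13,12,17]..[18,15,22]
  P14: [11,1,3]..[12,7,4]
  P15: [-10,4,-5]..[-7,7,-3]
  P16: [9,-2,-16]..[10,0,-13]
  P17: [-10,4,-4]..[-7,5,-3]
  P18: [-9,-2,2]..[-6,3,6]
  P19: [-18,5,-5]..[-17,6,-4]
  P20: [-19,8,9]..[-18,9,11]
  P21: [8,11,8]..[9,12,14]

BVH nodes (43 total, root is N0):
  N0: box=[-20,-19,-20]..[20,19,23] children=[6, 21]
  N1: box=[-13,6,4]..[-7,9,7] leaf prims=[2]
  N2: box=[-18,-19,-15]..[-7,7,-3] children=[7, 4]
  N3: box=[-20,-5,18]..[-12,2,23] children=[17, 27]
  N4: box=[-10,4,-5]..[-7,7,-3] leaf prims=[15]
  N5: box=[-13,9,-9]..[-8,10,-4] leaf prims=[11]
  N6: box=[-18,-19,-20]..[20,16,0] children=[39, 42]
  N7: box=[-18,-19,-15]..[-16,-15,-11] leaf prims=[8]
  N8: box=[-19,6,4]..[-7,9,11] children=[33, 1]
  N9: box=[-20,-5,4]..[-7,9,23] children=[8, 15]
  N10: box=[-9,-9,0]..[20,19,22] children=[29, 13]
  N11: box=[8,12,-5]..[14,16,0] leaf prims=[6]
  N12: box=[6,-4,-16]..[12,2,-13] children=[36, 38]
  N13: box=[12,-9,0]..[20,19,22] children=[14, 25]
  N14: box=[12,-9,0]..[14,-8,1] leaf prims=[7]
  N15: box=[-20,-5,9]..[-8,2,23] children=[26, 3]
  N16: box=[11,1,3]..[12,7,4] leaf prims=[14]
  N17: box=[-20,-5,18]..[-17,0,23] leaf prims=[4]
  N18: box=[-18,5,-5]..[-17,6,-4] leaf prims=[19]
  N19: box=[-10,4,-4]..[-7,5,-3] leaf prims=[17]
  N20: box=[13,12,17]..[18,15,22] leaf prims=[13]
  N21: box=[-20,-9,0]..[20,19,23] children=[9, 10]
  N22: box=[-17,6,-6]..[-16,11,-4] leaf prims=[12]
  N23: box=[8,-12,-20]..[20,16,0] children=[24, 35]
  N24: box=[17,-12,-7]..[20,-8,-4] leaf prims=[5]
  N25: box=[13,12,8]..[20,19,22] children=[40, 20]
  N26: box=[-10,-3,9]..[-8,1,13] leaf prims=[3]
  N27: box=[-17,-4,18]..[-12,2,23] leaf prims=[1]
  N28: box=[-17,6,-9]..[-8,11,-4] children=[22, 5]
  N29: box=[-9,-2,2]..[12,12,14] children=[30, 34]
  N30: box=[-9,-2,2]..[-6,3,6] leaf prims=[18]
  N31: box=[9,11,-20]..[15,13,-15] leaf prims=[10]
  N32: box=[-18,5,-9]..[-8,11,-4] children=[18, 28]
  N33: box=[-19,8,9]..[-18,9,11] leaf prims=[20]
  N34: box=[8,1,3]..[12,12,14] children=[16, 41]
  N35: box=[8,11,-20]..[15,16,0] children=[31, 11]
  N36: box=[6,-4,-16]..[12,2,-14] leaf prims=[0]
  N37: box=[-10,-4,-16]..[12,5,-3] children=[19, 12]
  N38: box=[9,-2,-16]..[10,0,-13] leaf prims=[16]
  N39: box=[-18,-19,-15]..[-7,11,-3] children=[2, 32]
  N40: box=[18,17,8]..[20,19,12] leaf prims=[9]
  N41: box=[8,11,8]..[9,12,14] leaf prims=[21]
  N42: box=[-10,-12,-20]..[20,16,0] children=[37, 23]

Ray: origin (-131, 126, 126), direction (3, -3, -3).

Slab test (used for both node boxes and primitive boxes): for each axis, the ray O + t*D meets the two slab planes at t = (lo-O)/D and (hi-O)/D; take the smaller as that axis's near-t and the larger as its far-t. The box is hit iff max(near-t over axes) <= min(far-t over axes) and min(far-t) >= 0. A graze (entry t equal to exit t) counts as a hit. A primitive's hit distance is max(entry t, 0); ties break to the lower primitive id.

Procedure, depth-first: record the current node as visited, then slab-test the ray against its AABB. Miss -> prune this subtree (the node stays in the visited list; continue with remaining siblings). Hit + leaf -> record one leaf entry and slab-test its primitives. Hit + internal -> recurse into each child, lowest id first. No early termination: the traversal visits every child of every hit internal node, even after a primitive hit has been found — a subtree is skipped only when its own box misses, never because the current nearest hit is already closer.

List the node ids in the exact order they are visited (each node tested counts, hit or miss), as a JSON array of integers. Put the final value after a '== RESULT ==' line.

Walk:
N0 x:[37,151/3] y:[107/3,145/3] z:[103/3,146/3] -> hit [37,145/3], descend [6, 21]
  N6 x:[113/3,151/3] y:[110/3,145/3] z:[42,146/3] -> hit [42,145/3], descend [39, 42]
    N39 x:[113/3,124/3] y:[115/3,145/3] z:[43,47] -> miss, prune
    N42 x:[121/3,151/3] y:[110/3,46] z:[42,146/3] -> hit [42,46], descend [23, 37]
      N23 x:[139/3,151/3] y:[110/3,46] z:[42,146/3] -> miss, prune
      N37 x:[121/3,143/3] y:[121/3,130/3] z:[43,142/3] -> hit [43,130/3], descend [12, 19]
        N12 x:[137/3,143/3] y:[124/3,130/3] z:[139/3,142/3] -> miss, prune
        N19 x:[121/3,124/3] y:[121/3,122/3] z:[43,130/3] -> miss, prune
  N21 x:[37,151/3] y:[107/3,45] z:[103/3,42] -> hit [37,42], descend [9, 10]
    N9 x:[37,124/3] y:[39,131/3] z:[103/3,122/3] -> hit [39,122/3], descend [8, 15]
      N8 x:[112/3,124/3] y:[39,40] z:[115/3,122/3] -> hit [39,40], descend [1, 33]
        N1 x:[118/3,124/3] y:[39,40] z:[119/3,122/3] -> hit [119/3,40] leaf, test {P2@t=119/3}
        N33 x:[112/3,113/3] y:[39,118/3] z:[115/3,39] -> miss, prune
      N15 x:[37,41] y:[124/3,131/3] z:[103/3,39] -> miss, prune
    N10 x:[122/3,151/3] y:[107/3,45] z:[104/3,42] -> hit [122/3,42], descend [13, 29]
      N13 x:[143/3,151/3] y:[107/3,45] z:[104/3,42] -> miss, prune
      N29 x:[122/3,143/3] y:[38,128/3] z:[112/3,124/3] -> hit [122/3,124/3], descend [30, 34]
        N30 x:[122/3,125/3] y:[41,128/3] z:[40,124/3] -> hit [41,124/3] leaf, test {P18@t=41}
        N34 x:[139/3,143/3] y:[38,125/3] z:[112/3,41] -> miss, prune

19 AABB tests over nodes [0, 6, 39, 42, 23, 37, 12, 19, 21, 9, 8, 1, 33, 15, 10, 13, 29, 30, 34]; 2 leaves entered; closest P2.

== RESULT ==
[0, 6, 39, 42, 23, 37, 12, 19, 21, 9, 8, 1, 33, 15, 10, 13, 29, 30, 34]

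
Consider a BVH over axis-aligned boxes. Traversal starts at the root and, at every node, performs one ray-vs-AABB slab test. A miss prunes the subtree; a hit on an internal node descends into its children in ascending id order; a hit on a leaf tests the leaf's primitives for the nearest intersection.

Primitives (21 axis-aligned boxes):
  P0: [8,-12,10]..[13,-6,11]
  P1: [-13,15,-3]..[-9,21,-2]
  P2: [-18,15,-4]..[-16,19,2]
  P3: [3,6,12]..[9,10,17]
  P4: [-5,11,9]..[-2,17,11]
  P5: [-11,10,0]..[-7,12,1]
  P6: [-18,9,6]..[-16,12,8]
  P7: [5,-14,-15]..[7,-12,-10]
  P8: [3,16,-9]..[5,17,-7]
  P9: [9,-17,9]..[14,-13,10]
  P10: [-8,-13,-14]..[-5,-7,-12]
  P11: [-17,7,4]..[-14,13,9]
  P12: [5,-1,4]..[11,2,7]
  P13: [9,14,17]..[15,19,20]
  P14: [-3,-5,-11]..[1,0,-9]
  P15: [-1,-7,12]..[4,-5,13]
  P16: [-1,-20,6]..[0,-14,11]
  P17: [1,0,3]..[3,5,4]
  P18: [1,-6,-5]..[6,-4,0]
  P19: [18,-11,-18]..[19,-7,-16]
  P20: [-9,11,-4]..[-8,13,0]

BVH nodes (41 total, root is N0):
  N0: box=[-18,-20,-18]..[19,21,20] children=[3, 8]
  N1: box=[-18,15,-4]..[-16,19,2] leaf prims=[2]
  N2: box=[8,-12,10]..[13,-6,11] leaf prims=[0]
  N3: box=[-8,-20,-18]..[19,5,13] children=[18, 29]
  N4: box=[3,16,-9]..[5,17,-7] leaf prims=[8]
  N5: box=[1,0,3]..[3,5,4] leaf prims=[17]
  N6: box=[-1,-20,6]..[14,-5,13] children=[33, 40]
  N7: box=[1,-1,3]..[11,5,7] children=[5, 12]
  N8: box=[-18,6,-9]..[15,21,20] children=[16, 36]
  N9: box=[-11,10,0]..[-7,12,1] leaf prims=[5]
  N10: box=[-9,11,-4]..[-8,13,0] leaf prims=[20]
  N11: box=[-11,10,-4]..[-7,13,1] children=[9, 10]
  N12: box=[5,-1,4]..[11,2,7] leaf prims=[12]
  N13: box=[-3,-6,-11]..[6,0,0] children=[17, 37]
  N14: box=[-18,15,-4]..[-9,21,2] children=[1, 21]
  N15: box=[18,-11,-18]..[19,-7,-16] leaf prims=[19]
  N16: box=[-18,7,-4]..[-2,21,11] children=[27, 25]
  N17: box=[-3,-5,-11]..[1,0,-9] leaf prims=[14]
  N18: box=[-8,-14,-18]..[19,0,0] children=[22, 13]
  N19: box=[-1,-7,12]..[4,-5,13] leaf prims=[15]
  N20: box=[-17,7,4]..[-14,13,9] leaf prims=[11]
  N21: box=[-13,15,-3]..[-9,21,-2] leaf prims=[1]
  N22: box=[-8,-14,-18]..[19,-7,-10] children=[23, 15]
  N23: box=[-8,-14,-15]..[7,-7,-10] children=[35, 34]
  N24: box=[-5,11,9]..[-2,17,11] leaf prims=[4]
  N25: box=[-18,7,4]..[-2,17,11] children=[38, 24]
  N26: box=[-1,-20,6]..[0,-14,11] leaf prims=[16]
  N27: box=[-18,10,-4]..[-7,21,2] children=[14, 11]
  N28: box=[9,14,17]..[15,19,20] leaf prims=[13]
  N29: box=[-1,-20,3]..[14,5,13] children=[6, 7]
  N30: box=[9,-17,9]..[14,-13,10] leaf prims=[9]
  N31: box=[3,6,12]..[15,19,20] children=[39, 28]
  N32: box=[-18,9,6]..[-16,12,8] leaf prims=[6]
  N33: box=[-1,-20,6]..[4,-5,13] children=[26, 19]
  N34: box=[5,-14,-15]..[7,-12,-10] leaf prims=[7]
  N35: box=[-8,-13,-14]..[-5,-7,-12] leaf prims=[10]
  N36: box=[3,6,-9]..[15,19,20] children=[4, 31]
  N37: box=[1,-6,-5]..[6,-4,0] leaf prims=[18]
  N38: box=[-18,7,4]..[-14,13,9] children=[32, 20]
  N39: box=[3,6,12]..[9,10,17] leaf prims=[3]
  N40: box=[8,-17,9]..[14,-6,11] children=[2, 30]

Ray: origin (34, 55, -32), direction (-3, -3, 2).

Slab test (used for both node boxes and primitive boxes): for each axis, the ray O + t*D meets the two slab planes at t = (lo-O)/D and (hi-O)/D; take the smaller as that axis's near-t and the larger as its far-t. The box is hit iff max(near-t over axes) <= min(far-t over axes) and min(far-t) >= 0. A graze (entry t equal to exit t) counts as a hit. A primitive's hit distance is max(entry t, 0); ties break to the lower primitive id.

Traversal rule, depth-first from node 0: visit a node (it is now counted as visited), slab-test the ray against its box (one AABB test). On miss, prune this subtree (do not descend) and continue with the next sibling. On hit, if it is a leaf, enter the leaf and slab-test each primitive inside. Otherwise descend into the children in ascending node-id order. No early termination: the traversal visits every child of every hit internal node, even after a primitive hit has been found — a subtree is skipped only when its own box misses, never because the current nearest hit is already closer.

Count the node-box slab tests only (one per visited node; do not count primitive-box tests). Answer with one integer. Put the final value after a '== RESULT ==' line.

Walk:
N0 x:[5,52/3] y:[34/3,25] z:[7,26] -> hit [34/3,52/3], descend [3, 8]
  N3 x:[5,14] y:[50/3,25] z:[7,45/2] -> miss, prune
  N8 x:[19/3,52/3] y:[34/3,49/3] z:[23/2,26] -> hit [23/2,49/3], descend [16, 36]
    N16 x:[12,52/3] y:[34/3,16] z:[14,43/2] -> hit [14,16], descend [25, 27]
      N25 x:[12,52/3] y:[38/3,16] z:[18,43/2] -> miss, prune
      N27 x:[41/3,52/3] y:[34/3,15] z:[14,17] -> hit [14,15], descend [11, 14]
        N11 x:[41/3,15] y:[14,15] z:[14,33/2] -> hit [14,15], descend [9, 10]
          N9 x:[41/3,15] y:[43/3,15] z:[16,33/2] -> miss, prune
          N10 x:[14,43/3] y:[14,44/3] z:[14,16] -> hit [14,43/3] leaf, test {P20@t=14}
        N14 x:[43/3,52/3] y:[34/3,40/3] z:[14,17] -> miss, prune
    N36 x:[19/3,31/3] y:[12,49/3] z:[23/2,26] -> miss, prune

11 AABB tests over nodes [0, 3, 8, 16, 25, 27, 11, 9, 10, 14, 36]; 1 leaf entered; closest P20.

== RESULT ==
11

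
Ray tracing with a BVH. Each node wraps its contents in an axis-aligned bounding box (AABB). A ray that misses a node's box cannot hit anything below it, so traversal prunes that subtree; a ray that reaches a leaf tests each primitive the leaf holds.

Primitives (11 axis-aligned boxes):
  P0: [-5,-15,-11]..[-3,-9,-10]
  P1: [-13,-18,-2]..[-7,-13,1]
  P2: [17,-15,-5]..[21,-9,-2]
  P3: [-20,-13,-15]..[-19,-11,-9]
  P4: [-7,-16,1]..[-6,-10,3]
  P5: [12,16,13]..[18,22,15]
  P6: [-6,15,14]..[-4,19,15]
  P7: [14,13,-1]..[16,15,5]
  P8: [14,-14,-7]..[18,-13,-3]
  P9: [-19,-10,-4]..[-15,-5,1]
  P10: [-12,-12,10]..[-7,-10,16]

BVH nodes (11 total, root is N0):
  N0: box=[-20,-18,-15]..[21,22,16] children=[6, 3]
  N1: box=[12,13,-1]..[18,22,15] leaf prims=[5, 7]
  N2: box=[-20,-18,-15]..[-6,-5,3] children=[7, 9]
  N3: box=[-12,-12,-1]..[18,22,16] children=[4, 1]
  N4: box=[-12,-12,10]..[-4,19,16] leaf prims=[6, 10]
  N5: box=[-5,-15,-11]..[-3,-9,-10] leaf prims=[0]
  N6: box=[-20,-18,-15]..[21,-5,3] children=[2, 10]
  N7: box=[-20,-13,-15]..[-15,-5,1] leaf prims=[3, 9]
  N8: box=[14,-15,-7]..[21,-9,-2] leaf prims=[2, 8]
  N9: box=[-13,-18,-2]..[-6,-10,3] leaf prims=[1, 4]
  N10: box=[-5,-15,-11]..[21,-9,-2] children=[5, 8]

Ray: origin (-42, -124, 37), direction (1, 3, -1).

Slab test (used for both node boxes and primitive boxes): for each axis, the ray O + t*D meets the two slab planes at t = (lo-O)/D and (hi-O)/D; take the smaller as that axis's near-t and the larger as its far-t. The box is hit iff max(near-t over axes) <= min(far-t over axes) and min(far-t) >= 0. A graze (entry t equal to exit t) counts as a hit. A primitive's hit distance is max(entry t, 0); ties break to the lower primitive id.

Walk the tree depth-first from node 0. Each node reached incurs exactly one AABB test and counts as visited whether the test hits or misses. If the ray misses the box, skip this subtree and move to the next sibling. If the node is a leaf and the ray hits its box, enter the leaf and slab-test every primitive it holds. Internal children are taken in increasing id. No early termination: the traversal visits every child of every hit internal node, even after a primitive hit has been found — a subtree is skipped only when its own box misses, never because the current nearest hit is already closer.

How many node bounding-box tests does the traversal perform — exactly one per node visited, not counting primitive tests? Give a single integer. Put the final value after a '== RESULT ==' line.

Traverse from the root:
N0 x:[22,63] y:[106/3,146/3] z:[21,52] -> hit [106/3,146/3], descend [3, 6]
  N3 x:[30,60] y:[112/3,146/3] z:[21,38] -> hit [112/3,38], descend [1, 4]
    N1 x:[54,60] y:[137/3,146/3] z:[22,38] -> miss, prune
    N4 x:[30,38] y:[112/3,143/3] z:[21,27] -> miss, prune
  N6 x:[22,63] y:[106/3,119/3] z:[34,52] -> hit [106/3,119/3], descend [2, 10]
    N2 x:[22,36] y:[106/3,119/3] z:[34,52] -> hit [106/3,36], descend [7, 9]
      N7 x:[22,27] y:[37,119/3] z:[36,52] -> miss, prune
      N9 x:[29,36] y:[106/3,38] z:[34,39] -> hit [106/3,36] leaf, test {P1(miss), P4@t=36}
    N10 x:[37,63] y:[109/3,115/3] z:[39,48] -> miss, prune

order=[0, 3, 1, 4, 6, 2, 7, 9, 10]  |boxes|=9  |leaves|=1  hit=P4

== RESULT ==
9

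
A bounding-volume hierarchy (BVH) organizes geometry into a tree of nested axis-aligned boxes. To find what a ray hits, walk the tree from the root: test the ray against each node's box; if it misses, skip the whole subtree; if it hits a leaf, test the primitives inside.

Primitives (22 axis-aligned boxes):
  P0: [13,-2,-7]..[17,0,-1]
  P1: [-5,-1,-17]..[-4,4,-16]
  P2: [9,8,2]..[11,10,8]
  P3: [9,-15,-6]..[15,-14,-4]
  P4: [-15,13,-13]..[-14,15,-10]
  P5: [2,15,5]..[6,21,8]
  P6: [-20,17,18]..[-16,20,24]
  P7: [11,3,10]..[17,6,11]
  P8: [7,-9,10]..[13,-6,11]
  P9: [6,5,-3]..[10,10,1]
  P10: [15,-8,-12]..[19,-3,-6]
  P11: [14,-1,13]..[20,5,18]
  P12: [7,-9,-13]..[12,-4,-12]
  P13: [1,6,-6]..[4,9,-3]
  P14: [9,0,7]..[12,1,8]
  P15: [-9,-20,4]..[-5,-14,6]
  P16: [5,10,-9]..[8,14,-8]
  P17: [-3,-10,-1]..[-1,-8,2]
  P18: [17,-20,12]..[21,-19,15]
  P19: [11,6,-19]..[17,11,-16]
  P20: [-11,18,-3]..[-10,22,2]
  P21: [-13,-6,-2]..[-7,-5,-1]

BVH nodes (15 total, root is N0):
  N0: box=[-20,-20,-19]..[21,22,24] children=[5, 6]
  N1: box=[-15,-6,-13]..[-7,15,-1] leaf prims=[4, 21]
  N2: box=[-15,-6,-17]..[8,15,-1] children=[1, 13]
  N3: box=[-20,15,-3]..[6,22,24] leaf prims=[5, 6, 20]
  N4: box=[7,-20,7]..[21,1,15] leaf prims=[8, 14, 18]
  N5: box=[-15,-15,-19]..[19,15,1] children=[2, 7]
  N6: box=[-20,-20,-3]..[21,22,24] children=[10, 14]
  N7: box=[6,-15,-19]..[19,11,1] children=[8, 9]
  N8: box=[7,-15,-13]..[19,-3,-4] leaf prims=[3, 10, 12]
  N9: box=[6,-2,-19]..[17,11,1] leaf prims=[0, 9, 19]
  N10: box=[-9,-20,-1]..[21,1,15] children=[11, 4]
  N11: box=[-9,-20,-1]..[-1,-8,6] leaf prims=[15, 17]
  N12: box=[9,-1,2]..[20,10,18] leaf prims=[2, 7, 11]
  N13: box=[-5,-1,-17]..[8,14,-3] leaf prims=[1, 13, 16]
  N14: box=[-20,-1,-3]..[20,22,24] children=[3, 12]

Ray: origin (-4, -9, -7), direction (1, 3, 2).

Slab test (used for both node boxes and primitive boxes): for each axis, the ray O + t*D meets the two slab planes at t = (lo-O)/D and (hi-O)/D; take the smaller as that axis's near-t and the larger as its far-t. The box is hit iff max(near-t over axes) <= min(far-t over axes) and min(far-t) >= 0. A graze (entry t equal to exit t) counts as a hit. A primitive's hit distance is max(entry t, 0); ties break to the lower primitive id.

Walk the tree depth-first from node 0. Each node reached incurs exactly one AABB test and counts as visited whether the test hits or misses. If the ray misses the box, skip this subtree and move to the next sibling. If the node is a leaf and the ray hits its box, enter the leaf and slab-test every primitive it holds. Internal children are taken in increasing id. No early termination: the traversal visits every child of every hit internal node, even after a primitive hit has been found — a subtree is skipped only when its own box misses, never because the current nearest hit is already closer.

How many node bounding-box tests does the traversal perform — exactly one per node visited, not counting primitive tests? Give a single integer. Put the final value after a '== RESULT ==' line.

Walk:
N0 x:[-16,25] y:[-11/3,31/3] z:[-6,31/2] -> hit [-11/3,31/3], descend [5, 6]
  N5 x:[-11,23] y:[-2,8] z:[-6,4] -> hit [-2,4], descend [2, 7]
    N2 x:[-11,12] y:[1,8] z:[-5,3] -> hit [1,3], descend [1, 13]
      N1 x:[-11,-3] y:[1,8] z:[-3,3] -> miss, prune
      N13 x:[-1,12] y:[8/3,23/3] z:[-5,2] -> miss, prune
    N7 x:[10,23] y:[-2,20/3] z:[-6,4] -> miss, prune
  N6 x:[-16,25] y:[-11/3,31/3] z:[2,31/2] -> hit [2,31/3], descend [10, 14]
    N10 x:[-5,25] y:[-11/3,10/3] z:[3,11] -> hit [3,10/3], descend [4, 11]
      N4 x:[11,25] y:[-11/3,10/3] z:[7,11] -> miss, prune
      N11 x:[-5,3] y:[-11/3,1/3] z:[3,13/2] -> miss, prune
    N14 x:[-16,24] y:[8/3,31/3] z:[2,31/2] -> hit [8/3,31/3], descend [3, 12]
      N3 x:[-16,10] y:[8,31/3] z:[2,31/2] -> hit [8,10] leaf, test {P5(miss), P6(miss), P20(miss)}
      N12 x:[13,24] y:[8/3,19/3] z:[9/2,25/2] -> miss, prune

order=[0, 5, 2, 1, 13, 7, 6, 10, 4, 11, 14, 3, 12]  |boxes|=13  |leaves|=1  hit=miss

== RESULT ==
13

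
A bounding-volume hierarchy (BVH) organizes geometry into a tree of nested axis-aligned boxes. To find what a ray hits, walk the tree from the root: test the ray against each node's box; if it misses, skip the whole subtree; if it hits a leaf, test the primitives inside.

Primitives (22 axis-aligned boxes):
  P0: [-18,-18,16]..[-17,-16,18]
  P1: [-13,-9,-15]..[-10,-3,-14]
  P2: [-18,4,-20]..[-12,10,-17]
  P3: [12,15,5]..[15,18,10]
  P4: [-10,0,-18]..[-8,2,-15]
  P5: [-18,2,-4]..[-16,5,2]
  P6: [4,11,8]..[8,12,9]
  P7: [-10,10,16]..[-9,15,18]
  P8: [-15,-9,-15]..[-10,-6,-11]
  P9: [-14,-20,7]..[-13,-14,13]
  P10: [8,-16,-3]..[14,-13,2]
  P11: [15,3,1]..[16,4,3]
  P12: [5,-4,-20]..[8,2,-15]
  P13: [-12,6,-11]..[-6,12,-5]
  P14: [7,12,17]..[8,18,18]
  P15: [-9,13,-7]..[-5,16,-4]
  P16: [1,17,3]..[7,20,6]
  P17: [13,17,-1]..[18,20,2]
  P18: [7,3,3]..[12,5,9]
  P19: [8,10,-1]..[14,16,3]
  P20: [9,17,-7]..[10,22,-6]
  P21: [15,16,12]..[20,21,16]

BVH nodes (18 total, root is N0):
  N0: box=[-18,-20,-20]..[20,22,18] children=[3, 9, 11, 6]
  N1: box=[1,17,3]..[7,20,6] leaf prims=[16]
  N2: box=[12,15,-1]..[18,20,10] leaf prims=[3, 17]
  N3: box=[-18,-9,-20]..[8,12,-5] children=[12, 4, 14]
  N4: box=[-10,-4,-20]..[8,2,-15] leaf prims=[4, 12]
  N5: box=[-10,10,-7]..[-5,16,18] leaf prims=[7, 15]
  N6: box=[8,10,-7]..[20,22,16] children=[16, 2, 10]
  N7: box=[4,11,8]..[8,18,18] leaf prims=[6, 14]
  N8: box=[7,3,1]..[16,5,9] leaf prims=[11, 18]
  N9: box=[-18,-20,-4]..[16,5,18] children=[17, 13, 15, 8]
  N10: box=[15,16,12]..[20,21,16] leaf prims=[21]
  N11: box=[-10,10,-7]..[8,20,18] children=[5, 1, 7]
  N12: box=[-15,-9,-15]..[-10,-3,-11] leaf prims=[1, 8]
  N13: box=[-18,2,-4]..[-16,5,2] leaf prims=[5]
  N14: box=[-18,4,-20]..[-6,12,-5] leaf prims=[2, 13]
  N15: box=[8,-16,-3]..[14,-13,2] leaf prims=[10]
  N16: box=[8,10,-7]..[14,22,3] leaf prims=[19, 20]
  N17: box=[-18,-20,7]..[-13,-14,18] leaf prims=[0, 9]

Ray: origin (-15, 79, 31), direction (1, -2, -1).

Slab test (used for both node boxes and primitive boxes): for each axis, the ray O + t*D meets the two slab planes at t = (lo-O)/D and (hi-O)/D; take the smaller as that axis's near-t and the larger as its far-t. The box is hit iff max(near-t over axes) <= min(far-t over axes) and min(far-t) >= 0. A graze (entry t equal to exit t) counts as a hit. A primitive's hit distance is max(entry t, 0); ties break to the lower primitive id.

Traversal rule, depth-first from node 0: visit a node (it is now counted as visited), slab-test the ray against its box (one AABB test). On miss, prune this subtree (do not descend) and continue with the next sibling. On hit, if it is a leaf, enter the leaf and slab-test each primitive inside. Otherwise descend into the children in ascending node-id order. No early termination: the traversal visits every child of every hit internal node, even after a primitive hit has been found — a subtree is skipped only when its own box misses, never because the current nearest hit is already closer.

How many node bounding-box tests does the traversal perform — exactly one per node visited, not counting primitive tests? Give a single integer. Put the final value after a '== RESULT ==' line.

Walk:
N0 x:[-3,35] y:[57/2,99/2] z:[13,51] -> hit [57/2,35], descend [3, 6, 9, 11]
  N3 x:[-3,23] y:[67/2,44] z:[36,51] -> miss, prune
  N6 x:[23,35] y:[57/2,69/2] z:[15,38] -> hit [57/2,69/2], descend [2, 10, 16]
    N2 x:[27,33] y:[59/2,32] z:[21,32] -> hit [59/2,32] leaf, test {P3(miss), P17@t=59/2}
    N10 x:[30,35] y:[29,63/2] z:[15,19] -> miss, prune
    N16 x:[23,29] y:[57/2,69/2] z:[28,38] -> hit [57/2,29] leaf, test {P19(miss), P20(miss)}
  N9 x:[-3,31] y:[37,99/2] z:[13,35] -> miss, prune
  N11 x:[5,23] y:[59/2,69/2] z:[13,38] -> miss, prune

order=[0, 3, 6, 2, 10, 16, 9, 11]  |boxes|=8  |leaves|=2  hit=P17

== RESULT ==
8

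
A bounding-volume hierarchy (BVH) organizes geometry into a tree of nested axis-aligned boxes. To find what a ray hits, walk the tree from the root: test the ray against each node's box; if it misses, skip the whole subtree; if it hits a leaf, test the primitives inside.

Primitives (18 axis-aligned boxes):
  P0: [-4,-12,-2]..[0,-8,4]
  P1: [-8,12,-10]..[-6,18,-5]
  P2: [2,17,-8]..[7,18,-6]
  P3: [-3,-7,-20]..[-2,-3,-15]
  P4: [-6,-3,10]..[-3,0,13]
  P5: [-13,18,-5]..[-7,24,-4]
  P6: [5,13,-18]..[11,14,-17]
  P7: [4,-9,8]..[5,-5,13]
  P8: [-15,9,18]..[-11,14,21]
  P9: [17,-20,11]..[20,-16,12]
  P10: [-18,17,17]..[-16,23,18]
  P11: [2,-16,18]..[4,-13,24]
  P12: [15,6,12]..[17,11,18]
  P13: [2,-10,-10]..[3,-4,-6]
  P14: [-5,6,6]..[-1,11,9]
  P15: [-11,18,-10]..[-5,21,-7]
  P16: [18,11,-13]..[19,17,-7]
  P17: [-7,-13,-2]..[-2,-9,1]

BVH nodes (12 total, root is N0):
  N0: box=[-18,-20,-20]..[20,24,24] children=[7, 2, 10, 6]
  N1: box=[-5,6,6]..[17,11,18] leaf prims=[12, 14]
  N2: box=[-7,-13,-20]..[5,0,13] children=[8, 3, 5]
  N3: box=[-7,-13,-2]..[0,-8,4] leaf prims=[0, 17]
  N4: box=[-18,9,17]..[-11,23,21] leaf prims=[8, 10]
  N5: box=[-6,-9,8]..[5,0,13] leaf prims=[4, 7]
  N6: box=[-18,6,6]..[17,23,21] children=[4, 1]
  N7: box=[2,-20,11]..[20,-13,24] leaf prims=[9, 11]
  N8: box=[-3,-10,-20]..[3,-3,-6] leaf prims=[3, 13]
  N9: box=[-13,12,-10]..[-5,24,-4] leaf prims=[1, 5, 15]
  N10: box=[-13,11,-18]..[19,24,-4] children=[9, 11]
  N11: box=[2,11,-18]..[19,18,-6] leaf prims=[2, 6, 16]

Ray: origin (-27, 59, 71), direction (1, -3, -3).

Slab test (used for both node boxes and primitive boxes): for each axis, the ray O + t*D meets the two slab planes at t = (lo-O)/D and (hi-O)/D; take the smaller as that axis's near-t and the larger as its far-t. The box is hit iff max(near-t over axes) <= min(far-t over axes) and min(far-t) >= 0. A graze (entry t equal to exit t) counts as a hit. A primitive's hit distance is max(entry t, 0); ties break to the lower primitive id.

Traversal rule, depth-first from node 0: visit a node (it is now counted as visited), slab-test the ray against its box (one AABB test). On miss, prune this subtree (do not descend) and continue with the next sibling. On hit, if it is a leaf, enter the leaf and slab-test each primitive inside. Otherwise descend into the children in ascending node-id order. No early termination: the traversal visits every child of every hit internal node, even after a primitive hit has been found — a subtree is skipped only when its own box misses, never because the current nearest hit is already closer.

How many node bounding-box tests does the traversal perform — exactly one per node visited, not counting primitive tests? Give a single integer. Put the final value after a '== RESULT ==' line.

Walk:
N0 x:[9,47] y:[35/3,79/3] z:[47/3,91/3] -> hit [47/3,79/3], descend [2, 6, 7, 10]
  N2 x:[20,32] y:[59/3,24] z:[58/3,91/3] -> hit [20,24], descend [3, 5, 8]
    N3 x:[20,27] y:[67/3,24] z:[67/3,73/3] -> hit [67/3,24] leaf, test {P0@t=23, P17@t=70/3}
    N5 x:[21,32] y:[59/3,68/3] z:[58/3,21] -> hit [21,21] leaf, test {P4(miss), P7(miss)}
    N8 x:[24,30] y:[62/3,23] z:[77/3,91/3] -> miss, prune
  N6 x:[9,44] y:[12,53/3] z:[50/3,65/3] -> hit [50/3,53/3], descend [1, 4]
    N1 x:[22,44] y:[16,53/3] z:[53/3,65/3] -> miss, prune
    N4 x:[9,16] y:[12,50/3] z:[50/3,18] -> miss, prune
  N7 x:[29,47] y:[24,79/3] z:[47/3,20] -> miss, prune
  N10 x:[14,46] y:[35/3,16] z:[25,89/3] -> miss, prune

Summary -> nodes [0, 2, 3, 5, 8, 6, 1, 4, 7, 10]; box-tests=10; leaf-entries=2; first=P0

== RESULT ==
10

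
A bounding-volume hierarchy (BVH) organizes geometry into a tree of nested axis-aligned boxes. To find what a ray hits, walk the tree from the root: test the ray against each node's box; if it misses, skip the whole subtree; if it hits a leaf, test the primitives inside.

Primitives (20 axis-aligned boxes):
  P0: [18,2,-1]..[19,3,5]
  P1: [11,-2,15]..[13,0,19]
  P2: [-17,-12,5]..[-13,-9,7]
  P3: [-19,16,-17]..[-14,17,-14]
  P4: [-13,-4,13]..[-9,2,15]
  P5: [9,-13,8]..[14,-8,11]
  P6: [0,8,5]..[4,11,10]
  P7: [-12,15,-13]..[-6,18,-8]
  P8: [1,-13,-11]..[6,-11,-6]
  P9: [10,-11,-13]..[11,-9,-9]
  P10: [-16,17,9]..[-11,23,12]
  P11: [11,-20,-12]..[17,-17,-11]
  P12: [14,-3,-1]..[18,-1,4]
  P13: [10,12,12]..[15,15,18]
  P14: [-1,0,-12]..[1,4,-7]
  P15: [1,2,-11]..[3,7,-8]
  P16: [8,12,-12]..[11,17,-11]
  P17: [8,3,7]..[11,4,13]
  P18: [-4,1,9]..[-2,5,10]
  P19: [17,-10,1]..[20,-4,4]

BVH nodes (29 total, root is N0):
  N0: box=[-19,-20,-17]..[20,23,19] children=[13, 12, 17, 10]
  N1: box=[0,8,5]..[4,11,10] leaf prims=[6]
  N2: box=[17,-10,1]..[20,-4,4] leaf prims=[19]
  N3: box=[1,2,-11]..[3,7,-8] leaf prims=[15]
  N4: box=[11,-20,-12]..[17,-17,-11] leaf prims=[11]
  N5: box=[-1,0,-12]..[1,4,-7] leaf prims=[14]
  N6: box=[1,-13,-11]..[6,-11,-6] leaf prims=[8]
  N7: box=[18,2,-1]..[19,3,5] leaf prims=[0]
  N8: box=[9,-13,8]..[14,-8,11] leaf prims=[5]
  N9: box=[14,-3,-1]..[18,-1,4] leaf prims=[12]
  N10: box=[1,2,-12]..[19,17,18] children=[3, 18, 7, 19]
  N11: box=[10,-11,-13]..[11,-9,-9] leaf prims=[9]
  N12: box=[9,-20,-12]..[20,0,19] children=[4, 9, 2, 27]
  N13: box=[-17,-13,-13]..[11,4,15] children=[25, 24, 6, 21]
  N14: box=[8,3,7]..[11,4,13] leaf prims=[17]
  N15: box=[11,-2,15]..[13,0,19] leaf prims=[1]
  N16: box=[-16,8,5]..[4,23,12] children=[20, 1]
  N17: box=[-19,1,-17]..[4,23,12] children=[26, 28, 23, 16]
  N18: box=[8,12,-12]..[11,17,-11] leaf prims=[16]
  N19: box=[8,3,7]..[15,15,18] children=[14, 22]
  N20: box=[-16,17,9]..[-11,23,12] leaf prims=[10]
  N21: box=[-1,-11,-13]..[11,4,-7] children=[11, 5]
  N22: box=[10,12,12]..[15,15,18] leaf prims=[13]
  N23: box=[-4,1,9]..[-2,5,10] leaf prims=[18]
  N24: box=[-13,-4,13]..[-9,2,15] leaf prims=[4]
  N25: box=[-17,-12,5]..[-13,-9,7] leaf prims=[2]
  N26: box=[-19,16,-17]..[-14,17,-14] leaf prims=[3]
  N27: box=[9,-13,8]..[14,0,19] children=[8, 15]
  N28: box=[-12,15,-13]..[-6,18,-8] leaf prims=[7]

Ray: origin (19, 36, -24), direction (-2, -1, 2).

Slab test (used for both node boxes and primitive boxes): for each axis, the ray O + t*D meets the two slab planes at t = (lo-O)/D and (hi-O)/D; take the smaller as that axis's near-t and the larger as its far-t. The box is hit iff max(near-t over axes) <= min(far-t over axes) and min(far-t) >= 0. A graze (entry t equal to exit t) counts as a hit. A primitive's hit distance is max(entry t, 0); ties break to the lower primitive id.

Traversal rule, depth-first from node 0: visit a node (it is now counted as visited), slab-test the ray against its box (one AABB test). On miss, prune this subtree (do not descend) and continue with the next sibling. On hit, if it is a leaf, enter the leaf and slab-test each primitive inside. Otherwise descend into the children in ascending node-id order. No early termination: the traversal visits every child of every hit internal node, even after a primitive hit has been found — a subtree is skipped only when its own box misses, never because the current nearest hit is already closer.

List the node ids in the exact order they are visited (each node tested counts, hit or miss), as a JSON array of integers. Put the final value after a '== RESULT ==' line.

Trace the traversal:
N0 x:[-1/2,19] y:[13,56] z:[7/2,43/2] -> hit [13,19], descend [10, 12, 13, 17]
  N10 x:[0,9] y:[19,34] z:[6,21] -> miss, prune
  N12 x:[-1/2,5] y:[36,56] z:[6,43/2] -> miss, prune
  N13 x:[4,18] y:[32,49] z:[11/2,39/2] -> miss, prune
  N17 x:[15/2,19] y:[13,35] z:[7/2,18] -> hit [13,18], descend [16, 23, 26, 28]
    N16 x:[15/2,35/2] y:[13,28] z:[29/2,18] -> hit [29/2,35/2], descend [1, 20]
      N1 x:[15/2,19/2] y:[25,28] z:[29/2,17] -> miss, prune
      N20 x:[15,35/2] y:[13,19] z:[33/2,18] -> hit [33/2,35/2] leaf, test {P10@t=33/2}
    N23 x:[21/2,23/2] y:[31,35] z:[33/2,17] -> miss, prune
    N26 x:[33/2,19] y:[19,20] z:[7/2,5] -> miss, prune
    N28 x:[25/2,31/2] y:[18,21] z:[11/2,8] -> miss, prune

Visited [0, 10, 12, 13, 17, 16, 1, 20, 23, 26, 28]. Tests: 11 box, 1 leaf. Nearest: P10.

== RESULT ==
[0, 10, 12, 13, 17, 16, 1, 20, 23, 26, 28]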